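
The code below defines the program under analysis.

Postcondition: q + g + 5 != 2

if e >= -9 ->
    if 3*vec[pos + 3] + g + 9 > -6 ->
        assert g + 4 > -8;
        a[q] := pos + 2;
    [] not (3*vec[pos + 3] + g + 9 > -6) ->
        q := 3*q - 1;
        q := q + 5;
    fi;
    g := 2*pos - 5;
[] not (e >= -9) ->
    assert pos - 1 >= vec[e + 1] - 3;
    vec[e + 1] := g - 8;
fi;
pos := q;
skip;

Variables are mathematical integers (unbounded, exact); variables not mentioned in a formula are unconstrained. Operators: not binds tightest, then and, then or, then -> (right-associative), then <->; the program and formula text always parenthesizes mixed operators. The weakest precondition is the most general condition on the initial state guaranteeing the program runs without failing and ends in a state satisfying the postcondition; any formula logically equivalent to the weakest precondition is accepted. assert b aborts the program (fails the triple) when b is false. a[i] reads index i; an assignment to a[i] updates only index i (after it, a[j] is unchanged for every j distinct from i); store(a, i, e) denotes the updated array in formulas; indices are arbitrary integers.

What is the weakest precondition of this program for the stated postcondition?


Working backward. After the program, the postcondition q + g + 5 != 2 must hold; in canonical form it is g + q != -3.
Before skip: g + q != -3
Before pos := q: g + q != -3
Then branch requires (3*vec[pos + 3] + g > -15 -> (g > -12 and 2*pos + q != 2)) and ((not (3*vec[pos + 3] + g > -15)) -> 2*pos + 3*q != -2); else branch requires pos >= vec[e + 1] - 2 and g + q != -3.
Before the if: (e >= -9 -> ((3*vec[pos + 3] + g > -15 -> (g > -12 and 2*pos + q != 2)) and ((not (3*vec[pos + 3] + g > -15)) -> 2*pos + 3*q != -2))) and ((not (e >= -9)) -> (pos >= vec[e + 1] - 2 and g + q != -3))
Answer: WP = (e >= -9 -> ((3*vec[pos + 3] + g > -15 -> (g > -12 and 2*pos + q != 2)) and ((not (3*vec[pos + 3] + g > -15)) -> 2*pos + 3*q != -2))) and ((not (e >= -9)) -> (pos >= vec[e + 1] - 2 and g + q != -3))


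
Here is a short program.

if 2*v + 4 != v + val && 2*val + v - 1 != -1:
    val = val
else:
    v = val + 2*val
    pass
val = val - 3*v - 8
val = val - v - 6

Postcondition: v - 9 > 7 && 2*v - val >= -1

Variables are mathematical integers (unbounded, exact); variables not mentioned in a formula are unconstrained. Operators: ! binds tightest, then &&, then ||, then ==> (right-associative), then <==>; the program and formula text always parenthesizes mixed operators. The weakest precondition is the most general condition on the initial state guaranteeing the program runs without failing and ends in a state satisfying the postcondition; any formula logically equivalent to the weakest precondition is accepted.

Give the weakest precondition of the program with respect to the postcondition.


Working backward. After the program, the postcondition v - 9 > 7 && 2*v - val >= -1 must hold; in canonical form it is v > 16 && 2*v >= val - 1.
Before val := val - v - 6: v > 16 && 3*v >= val - 7
Before val := val - 3*v - 8: v > 16 && 6*v >= val - 15
Then branch requires v > 16 && 6*v >= val - 15; else branch requires 3*val > 16 && 17*val >= -15.
Before the if: ((v != val - 4 && v + 2*val != 0) ==> (v > 16 && 6*v >= val - 15)) && ((!(v != val - 4 && v + 2*val != 0)) ==> (3*val > 16 && 17*val >= -15))
Answer: WP = ((v != val - 4 && v + 2*val != 0) ==> (v > 16 && 6*v >= val - 15)) && ((!(v != val - 4 && v + 2*val != 0)) ==> (3*val > 16 && 17*val >= -15))


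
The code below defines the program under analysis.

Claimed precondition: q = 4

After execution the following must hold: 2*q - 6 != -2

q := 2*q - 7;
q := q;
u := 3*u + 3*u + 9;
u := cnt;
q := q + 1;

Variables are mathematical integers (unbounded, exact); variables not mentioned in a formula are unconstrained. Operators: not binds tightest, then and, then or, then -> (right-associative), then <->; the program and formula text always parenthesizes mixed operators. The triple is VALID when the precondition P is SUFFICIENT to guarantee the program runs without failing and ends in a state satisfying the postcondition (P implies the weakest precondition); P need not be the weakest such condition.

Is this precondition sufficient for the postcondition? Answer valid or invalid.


Working backward. After the program, the postcondition 2*q - 6 != -2 must hold; in canonical form it is 2*q != 4.
Before q := q + 1: 2*q != 2
Before u := cnt: 2*q != 2
Before u := 3*u + 3*u + 9: 2*q != 2
Before q := q: 2*q != 2
Before q := 2*q - 7: 4*q != 16
The weakest precondition is 4*q != 16.
Check whether q = 4 implies it.
Countermodel: at the initial state q = 4, the precondition holds but the weakest precondition fails.
Answer: invalid


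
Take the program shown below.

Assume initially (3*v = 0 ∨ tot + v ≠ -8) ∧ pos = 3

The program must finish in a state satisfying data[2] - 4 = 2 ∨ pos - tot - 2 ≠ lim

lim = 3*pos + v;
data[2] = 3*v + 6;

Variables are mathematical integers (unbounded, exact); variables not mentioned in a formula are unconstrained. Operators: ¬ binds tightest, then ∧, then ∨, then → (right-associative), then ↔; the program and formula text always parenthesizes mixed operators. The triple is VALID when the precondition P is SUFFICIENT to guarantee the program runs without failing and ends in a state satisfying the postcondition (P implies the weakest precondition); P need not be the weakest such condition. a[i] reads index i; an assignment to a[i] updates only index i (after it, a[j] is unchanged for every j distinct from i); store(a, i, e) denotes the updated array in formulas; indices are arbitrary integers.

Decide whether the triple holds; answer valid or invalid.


Working backward. After the program, the postcondition data[2] - 4 = 2 ∨ pos - tot - 2 ≠ lim must hold; in canonical form it is data[2] = 6 ∨ pos ≠ lim + tot + 2.
Before data[2] := 3*v + 6: 3*v = 0 ∨ pos ≠ lim + tot + 2
Before lim := 3*pos + v: 3*v = 0 ∨ 2*pos + tot + v ≠ -2
The weakest precondition is 3*v = 0 ∨ 2*pos + tot + v ≠ -2.
Check whether (3*v = 0 ∨ tot + v ≠ -8) ∧ pos = 3 implies it.
Every state satisfying the precondition satisfies the weakest precondition: the implication holds.
Answer: valid


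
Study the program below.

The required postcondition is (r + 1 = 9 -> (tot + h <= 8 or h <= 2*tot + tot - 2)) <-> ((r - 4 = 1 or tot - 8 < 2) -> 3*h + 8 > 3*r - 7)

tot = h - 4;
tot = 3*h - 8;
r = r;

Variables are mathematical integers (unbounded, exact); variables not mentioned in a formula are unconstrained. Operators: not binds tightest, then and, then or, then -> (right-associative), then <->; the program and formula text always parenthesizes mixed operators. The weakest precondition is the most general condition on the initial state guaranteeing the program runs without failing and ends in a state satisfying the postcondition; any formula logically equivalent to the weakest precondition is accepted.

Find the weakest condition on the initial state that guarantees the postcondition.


Working backward. After the program, the postcondition (r + 1 = 9 -> (tot + h <= 8 or h <= 2*tot + tot - 2)) <-> ((r - 4 = 1 or tot - 8 < 2) -> 3*h + 8 > 3*r - 7) must hold; in canonical form it is (r = 8 -> (h + tot <= 8 or h <= 3*tot - 2)) <-> ((r = 5 or tot < 10) -> 3*h > 3*r - 15).
Before r := r: (r = 8 -> (h + tot <= 8 or h <= 3*tot - 2)) <-> ((r = 5 or tot < 10) -> 3*h > 3*r - 15)
Before tot := 3*h - 8: (r = 8 -> (4*h <= 16 or 8*h >= 26)) <-> ((r = 5 or 3*h < 18) -> 3*h > 3*r - 15)
Before tot := h - 4: (r = 8 -> (4*h <= 16 or 8*h >= 26)) <-> ((r = 5 or 3*h < 18) -> 3*h > 3*r - 15)
Answer: WP = (r = 8 -> (4*h <= 16 or 8*h >= 26)) <-> ((r = 5 or 3*h < 18) -> 3*h > 3*r - 15)


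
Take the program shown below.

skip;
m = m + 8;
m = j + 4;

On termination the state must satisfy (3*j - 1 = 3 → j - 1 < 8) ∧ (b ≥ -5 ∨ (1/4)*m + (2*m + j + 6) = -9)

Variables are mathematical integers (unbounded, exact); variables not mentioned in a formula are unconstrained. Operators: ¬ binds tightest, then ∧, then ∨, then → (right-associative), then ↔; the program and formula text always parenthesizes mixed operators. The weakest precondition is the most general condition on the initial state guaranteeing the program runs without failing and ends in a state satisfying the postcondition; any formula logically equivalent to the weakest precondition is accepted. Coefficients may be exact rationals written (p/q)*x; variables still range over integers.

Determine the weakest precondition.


Working backward. After the program, the postcondition (3*j - 1 = 3 → j - 1 < 8) ∧ (b ≥ -5 ∨ (1/4)*m + (2*m + j + 6) = -9) must hold; in canonical form it is (3*j = 4 → j < 9) ∧ (b ≥ -5 ∨ j + (9/4)*m = -15).
Before m := j + 4: (3*j = 4 → j < 9) ∧ (b ≥ -5 ∨ (13/4)*j = -24)
Before m := m + 8: (3*j = 4 → j < 9) ∧ (b ≥ -5 ∨ (13/4)*j = -24)
Before skip: (3*j = 4 → j < 9) ∧ (b ≥ -5 ∨ (13/4)*j = -24)
Answer: WP = (3*j = 4 → j < 9) ∧ (b ≥ -5 ∨ (13/4)*j = -24)


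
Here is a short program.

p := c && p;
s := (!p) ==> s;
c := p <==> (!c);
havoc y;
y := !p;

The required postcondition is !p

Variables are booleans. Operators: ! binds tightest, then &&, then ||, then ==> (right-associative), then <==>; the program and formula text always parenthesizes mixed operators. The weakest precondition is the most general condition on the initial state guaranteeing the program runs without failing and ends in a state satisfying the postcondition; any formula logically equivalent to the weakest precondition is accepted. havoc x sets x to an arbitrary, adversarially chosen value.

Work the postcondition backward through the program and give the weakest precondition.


Working backward. After the program, !p must hold.
Before y := !p: !p
Before havoc y: !p
Before c := p <==> (!c): !p
Before s := (!p) ==> s: !p
Before p := c && p: !(c && p)
Answer: WP = !(c && p)


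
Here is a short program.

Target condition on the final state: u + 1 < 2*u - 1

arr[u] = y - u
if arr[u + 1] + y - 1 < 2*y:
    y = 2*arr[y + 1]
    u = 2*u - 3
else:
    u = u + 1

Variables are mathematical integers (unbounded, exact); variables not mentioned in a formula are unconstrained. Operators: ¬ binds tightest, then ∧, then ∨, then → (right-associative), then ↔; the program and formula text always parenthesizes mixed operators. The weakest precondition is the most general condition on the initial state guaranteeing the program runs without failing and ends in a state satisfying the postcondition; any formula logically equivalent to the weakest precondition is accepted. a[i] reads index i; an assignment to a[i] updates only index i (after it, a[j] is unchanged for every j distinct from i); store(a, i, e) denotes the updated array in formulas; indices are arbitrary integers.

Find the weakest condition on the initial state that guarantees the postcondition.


Working backward. After the program, the postcondition u + 1 < 2*u - 1 must hold; in canonical form it is u > 2.
Then branch requires 2*u > 5; else branch requires u > 1.
Before the if: (arr[u + 1] < y + 1 → 2*u > 5) ∧ ((¬(arr[u + 1] < y + 1)) → u > 1)
Before arr[u] := y - u: (store(arr, u, -u + y)[u + 1] < y + 1 → 2*u > 5) ∧ ((¬(store(arr, u, -u + y)[u + 1] < y + 1)) → u > 1)
Answer: WP = (store(arr, u, -u + y)[u + 1] < y + 1 → 2*u > 5) ∧ ((¬(store(arr, u, -u + y)[u + 1] < y + 1)) → u > 1)


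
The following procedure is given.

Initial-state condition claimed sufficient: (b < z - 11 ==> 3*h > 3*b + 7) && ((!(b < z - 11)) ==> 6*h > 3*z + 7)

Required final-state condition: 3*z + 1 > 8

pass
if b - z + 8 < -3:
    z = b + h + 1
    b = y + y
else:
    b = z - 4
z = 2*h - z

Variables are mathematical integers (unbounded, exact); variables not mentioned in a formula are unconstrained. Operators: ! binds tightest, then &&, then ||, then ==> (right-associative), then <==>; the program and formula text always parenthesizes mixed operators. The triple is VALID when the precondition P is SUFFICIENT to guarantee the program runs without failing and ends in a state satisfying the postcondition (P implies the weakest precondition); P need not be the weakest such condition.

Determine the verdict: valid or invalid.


Working backward. After the program, the postcondition 3*z + 1 > 8 must hold; in canonical form it is 3*z > 7.
Before z := 2*h - z: 6*h > 3*z + 7
Then branch requires 3*h > 3*b + 10; else branch requires 6*h > 3*z + 7.
Before the if: (b < z - 11 ==> 3*h > 3*b + 10) && ((!(b < z - 11)) ==> 6*h > 3*z + 7)
Before skip: (b < z - 11 ==> 3*h > 3*b + 10) && ((!(b < z - 11)) ==> 6*h > 3*z + 7)
The weakest precondition is (b < z - 11 ==> 3*h > 3*b + 10) && ((!(b < z - 11)) ==> 6*h > 3*z + 7).
Check whether (b < z - 11 ==> 3*h > 3*b + 7) && ((!(b < z - 11)) ==> 6*h > 3*z + 7) implies it.
Countermodel: at the initial state b = -3, h = 0, z = 9, the precondition holds but the weakest precondition fails.
Answer: invalid


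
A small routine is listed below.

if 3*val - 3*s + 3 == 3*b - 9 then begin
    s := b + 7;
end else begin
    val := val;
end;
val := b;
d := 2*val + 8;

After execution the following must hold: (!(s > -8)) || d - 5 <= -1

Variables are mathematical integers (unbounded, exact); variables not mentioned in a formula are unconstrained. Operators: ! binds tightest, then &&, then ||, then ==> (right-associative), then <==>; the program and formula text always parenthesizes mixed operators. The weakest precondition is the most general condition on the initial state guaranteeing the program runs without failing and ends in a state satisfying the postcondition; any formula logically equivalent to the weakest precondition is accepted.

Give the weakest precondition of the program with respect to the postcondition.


Working backward. After the program, the postcondition (!(s > -8)) || d - 5 <= -1 must hold; in canonical form it is (!(s > -8)) || d <= 4.
Before d := 2*val + 8: (!(s > -8)) || 2*val <= -4
Before val := b: (!(s > -8)) || 2*b <= -4
Then branch requires (!(b > -15)) || 2*b <= -4; else branch requires (!(s > -8)) || 2*b <= -4.
Before the if: (3*val == 3*b + 3*s - 12 ==> ((!(b > -15)) || 2*b <= -4)) && ((!(3*val == 3*b + 3*s - 12)) ==> ((!(s > -8)) || 2*b <= -4))
Answer: WP = (3*val == 3*b + 3*s - 12 ==> ((!(b > -15)) || 2*b <= -4)) && ((!(3*val == 3*b + 3*s - 12)) ==> ((!(s > -8)) || 2*b <= -4))


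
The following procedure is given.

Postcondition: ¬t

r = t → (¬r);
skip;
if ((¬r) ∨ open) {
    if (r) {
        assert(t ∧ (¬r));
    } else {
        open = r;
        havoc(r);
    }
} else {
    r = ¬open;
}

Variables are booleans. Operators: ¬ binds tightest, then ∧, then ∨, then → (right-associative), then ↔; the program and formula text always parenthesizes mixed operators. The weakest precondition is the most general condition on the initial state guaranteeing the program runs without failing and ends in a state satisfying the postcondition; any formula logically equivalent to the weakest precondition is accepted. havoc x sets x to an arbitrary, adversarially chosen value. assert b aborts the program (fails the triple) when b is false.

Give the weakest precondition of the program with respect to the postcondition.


Working backward. After the program, ¬t must hold.
Then branch requires (¬r) ∧ ((¬r) → (¬t)); else branch requires ¬t.
Before the if: (((¬r) ∨ open) → ((¬r) ∧ ((¬r) → (¬t)))) ∧ ((¬((¬r) ∨ open)) → (¬t))
Before skip: (((¬r) ∨ open) → ((¬r) ∧ ((¬r) → (¬t)))) ∧ ((¬((¬r) ∨ open)) → (¬t))
Before r := t → (¬r): (((¬(t → (¬r))) ∨ open) → ((¬(t → (¬r))) ∧ ((¬(t → (¬r))) → (¬t)))) ∧ ((¬((¬(t → (¬r))) ∨ open)) → (¬t))
Answer: WP = (((¬(t → (¬r))) ∨ open) → ((¬(t → (¬r))) ∧ ((¬(t → (¬r))) → (¬t)))) ∧ ((¬((¬(t → (¬r))) ∨ open)) → (¬t))


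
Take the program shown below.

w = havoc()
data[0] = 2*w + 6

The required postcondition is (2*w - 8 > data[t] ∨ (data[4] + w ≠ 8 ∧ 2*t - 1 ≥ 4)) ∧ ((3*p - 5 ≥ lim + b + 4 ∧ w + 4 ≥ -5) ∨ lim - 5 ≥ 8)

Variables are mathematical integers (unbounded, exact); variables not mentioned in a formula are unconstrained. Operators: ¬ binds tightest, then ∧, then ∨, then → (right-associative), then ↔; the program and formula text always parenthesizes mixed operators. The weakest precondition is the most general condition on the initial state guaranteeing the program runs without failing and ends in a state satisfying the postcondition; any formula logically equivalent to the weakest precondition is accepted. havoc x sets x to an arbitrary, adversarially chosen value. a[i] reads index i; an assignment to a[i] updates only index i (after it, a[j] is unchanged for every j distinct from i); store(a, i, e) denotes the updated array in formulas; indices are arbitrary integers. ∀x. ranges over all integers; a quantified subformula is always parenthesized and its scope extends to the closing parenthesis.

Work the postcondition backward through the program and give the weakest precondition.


Working backward. After the program, the postcondition (2*w - 8 > data[t] ∨ (data[4] + w ≠ 8 ∧ 2*t - 1 ≥ 4)) ∧ ((3*p - 5 ≥ lim + b + 4 ∧ w + 4 ≥ -5) ∨ lim - 5 ≥ 8) must hold; in canonical form it is (2*w > data[t] + 8 ∨ (data[4] + w ≠ 8 ∧ 2*t ≥ 5)) ∧ ((3*p ≥ b + lim + 9 ∧ w ≥ -9) ∨ lim ≥ 13).
Before data[0] := 2*w + 6: (2*w > store(data, 0, 2*w + 6)[t] + 8 ∨ (data[4] + w ≠ 8 ∧ 2*t ≥ 5)) ∧ ((3*p ≥ b + lim + 9 ∧ w ≥ -9) ∨ lim ≥ 13)
Before havoc w: ∀w_1. ((2*w_1 > store(data, 0, 2*w_1 + 6)[t] + 8 ∨ (data[4] + w_1 ≠ 8 ∧ 2*t ≥ 5)) ∧ ((3*p ≥ b + lim + 9 ∧ w_1 ≥ -9) ∨ lim ≥ 13))
Answer: WP = ∀w_1. ((2*w_1 > store(data, 0, 2*w_1 + 6)[t] + 8 ∨ (data[4] + w_1 ≠ 8 ∧ 2*t ≥ 5)) ∧ ((3*p ≥ b + lim + 9 ∧ w_1 ≥ -9) ∨ lim ≥ 13))


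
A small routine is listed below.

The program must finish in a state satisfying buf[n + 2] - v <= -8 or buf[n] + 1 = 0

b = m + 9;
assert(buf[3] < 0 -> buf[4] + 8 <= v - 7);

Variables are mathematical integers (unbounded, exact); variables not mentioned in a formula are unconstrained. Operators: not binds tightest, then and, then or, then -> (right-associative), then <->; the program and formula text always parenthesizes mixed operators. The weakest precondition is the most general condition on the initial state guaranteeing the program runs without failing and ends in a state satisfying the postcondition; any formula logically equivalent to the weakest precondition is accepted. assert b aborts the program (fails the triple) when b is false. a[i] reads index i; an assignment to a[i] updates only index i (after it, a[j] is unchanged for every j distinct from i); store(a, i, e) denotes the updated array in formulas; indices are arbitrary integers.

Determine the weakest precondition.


Working backward. After the program, the postcondition buf[n + 2] - v <= -8 or buf[n] + 1 = 0 must hold; in canonical form it is buf[n + 2] <= v - 8 or buf[n] = -1.
Before assert buf[3] < 0 -> buf[4] + 8 <= v - 7: (buf[3] < 0 -> buf[4] <= v - 15) and (buf[n + 2] <= v - 8 or buf[n] = -1)
Before b := m + 9: (buf[3] < 0 -> buf[4] <= v - 15) and (buf[n + 2] <= v - 8 or buf[n] = -1)
Answer: WP = (buf[3] < 0 -> buf[4] <= v - 15) and (buf[n + 2] <= v - 8 or buf[n] = -1)


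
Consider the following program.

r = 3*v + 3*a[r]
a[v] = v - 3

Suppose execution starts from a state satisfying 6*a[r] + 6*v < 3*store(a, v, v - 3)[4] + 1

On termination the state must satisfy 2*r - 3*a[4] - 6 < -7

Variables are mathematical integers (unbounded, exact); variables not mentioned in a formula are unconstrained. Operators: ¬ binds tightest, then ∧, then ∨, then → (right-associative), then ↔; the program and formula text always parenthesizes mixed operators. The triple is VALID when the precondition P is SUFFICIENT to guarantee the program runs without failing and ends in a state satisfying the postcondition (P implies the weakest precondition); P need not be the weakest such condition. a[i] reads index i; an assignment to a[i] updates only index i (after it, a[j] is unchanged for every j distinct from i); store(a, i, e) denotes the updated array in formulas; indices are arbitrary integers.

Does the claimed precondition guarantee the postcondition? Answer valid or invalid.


Working backward. After the program, the postcondition 2*r - 3*a[4] - 6 < -7 must hold; in canonical form it is 2*r < 3*a[4] - 1.
Before a[v] := v - 3: 2*r < 3*store(a, v, v - 3)[4] - 1
Before r := 3*v + 3*a[r]: 6*a[r] + 6*v < 3*store(a, v, v - 3)[4] - 1
The weakest precondition is 6*a[r] + 6*v < 3*store(a, v, v - 3)[4] - 1.
Check whether 6*a[r] + 6*v < 3*store(a, v, v - 3)[4] + 1 implies it.
Countermodel: at the initial state a = {[0] = 2, [3] = 0, [4] = 0, elsewhere 2}, r = 3, v = 0, the precondition holds but the weakest precondition fails.
Answer: invalid


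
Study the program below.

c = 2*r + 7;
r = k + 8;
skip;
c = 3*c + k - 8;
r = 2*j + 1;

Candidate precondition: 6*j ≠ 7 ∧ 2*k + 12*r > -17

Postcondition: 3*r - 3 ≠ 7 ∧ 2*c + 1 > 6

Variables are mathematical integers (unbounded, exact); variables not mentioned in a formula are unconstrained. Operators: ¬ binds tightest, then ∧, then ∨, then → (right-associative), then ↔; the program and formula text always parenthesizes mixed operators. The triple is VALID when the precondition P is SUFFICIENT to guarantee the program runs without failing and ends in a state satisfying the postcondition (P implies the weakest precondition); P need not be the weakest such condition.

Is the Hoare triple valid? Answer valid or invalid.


Working backward. After the program, the postcondition 3*r - 3 ≠ 7 ∧ 2*c + 1 > 6 must hold; in canonical form it is 3*r ≠ 10 ∧ 2*c > 5.
Before r := 2*j + 1: 6*j ≠ 7 ∧ 2*c > 5
Before c := 3*c + k - 8: 6*j ≠ 7 ∧ 6*c + 2*k > 21
Before skip: 6*j ≠ 7 ∧ 6*c + 2*k > 21
Before r := k + 8: 6*j ≠ 7 ∧ 6*c + 2*k > 21
Before c := 2*r + 7: 6*j ≠ 7 ∧ 2*k + 12*r > -21
The weakest precondition is 6*j ≠ 7 ∧ 2*k + 12*r > -21.
Check whether 6*j ≠ 7 ∧ 2*k + 12*r > -17 implies it.
Every state satisfying the precondition satisfies the weakest precondition: the implication holds.
Answer: valid


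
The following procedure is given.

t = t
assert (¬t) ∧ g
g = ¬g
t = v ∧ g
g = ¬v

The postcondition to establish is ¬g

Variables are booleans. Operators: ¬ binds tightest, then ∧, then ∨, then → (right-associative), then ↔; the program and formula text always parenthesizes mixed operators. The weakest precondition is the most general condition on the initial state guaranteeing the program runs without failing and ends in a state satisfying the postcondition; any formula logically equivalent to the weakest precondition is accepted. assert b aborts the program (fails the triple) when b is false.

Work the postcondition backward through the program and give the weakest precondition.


Working backward. After the program, ¬g must hold.
Before g := ¬v: v
Before t := v ∧ g: v
Before g := ¬g: v
Before assert (¬t) ∧ g: (¬t) ∧ g ∧ v
Before t := t: (¬t) ∧ g ∧ v
Answer: WP = (¬t) ∧ g ∧ v


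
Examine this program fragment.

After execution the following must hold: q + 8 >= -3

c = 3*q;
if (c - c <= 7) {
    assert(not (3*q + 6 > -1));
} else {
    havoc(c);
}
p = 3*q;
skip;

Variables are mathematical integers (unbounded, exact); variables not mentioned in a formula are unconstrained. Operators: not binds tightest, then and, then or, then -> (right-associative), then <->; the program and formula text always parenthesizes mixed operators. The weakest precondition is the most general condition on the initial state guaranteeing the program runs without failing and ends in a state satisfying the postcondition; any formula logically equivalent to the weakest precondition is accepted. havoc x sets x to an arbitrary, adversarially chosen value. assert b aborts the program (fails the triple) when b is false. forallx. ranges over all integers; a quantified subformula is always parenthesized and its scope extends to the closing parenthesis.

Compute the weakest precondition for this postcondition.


Working backward. After the program, the postcondition q + 8 >= -3 must hold; in canonical form it is q >= -11.
Before skip: q >= -11
Before p := 3*q: q >= -11
Then branch requires (not (3*q > -7)) and q >= -11; else branch requires q >= -11.
Before the if: (not (3*q > -7)) and q >= -11
Before c := 3*q: (not (3*q > -7)) and q >= -11
Answer: WP = (not (3*q > -7)) and q >= -11


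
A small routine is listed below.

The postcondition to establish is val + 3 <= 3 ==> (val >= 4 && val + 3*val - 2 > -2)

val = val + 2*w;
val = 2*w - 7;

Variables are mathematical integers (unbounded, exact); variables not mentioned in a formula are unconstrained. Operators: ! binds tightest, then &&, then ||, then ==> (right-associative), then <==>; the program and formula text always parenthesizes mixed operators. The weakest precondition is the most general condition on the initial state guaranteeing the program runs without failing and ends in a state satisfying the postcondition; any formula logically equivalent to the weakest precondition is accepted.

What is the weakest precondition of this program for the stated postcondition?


Working backward. After the program, the postcondition val + 3 <= 3 ==> (val >= 4 && val + 3*val - 2 > -2) must hold; in canonical form it is val <= 0 ==> (val >= 4 && 4*val > 0).
Before val := 2*w - 7: 2*w <= 7 ==> (2*w >= 11 && 8*w > 28)
Before val := val + 2*w: 2*w <= 7 ==> (2*w >= 11 && 8*w > 28)
Answer: WP = 2*w <= 7 ==> (2*w >= 11 && 8*w > 28)


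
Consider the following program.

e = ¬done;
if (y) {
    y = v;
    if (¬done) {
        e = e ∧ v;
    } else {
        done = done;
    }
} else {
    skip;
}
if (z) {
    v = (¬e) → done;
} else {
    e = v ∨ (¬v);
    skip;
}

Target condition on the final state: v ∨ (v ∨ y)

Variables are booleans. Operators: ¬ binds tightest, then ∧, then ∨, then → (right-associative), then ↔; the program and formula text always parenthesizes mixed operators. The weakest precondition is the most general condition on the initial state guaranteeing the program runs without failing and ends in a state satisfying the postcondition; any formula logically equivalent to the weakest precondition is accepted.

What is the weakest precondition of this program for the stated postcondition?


Working backward. After the program, the postcondition v ∨ (v ∨ y) must hold; in canonical form it is v ∨ y.
Then branch requires ((¬e) → done) ∨ y; else branch requires v ∨ y.
Before the if: (z → (((¬e) → done) ∨ y)) ∧ ((¬z) → (v ∨ y))
Then branch requires ((¬done) → ((z → (((¬(e ∧ v)) → done) ∨ v)) ∧ ((¬z) → v))) ∧ (done → ((z → (((¬e) → done) ∨ v)) ∧ ((¬z) → v))); else branch requires (z → (((¬e) → done) ∨ y)) ∧ ((¬z) → (v ∨ y)).
Before the if: (y → (((¬done) → ((z → (((¬(e ∧ v)) → done) ∨ v)) ∧ ((¬z) → v))) ∧ (done → ((z → (((¬e) → done) ∨ v)) ∧ ((¬z) → v))))) ∧ ((¬y) → ((z → (((¬e) → done) ∨ y)) ∧ ((¬z) → (v ∨ y))))
Before e := ¬done: (y → (((¬done) → ((z → (((¬((¬done) ∧ v)) → done) ∨ v)) ∧ ((¬z) → v))) ∧ (done → ((¬z) → v)))) ∧ ((¬y) → ((¬z) → (v ∨ y)))
Answer: WP = (y → (((¬done) → ((z → (((¬((¬done) ∧ v)) → done) ∨ v)) ∧ ((¬z) → v))) ∧ (done → ((¬z) → v)))) ∧ ((¬y) → ((¬z) → (v ∨ y)))


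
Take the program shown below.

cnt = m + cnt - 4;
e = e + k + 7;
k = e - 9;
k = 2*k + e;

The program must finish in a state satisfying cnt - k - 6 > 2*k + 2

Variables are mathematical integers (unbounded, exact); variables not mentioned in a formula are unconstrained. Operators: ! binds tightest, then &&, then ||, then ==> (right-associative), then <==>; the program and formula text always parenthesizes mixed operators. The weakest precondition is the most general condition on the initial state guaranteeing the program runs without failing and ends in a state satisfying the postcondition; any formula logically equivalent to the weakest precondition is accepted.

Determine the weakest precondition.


Working backward. After the program, the postcondition cnt - k - 6 > 2*k + 2 must hold; in canonical form it is cnt > 3*k + 8.
Before k := 2*k + e: cnt > 3*e + 6*k + 8
Before k := e - 9: cnt > 9*e - 46
Before e := e + k + 7: cnt > 9*e + 9*k + 17
Before cnt := m + cnt - 4: cnt + m > 9*e + 9*k + 21
Answer: WP = cnt + m > 9*e + 9*k + 21


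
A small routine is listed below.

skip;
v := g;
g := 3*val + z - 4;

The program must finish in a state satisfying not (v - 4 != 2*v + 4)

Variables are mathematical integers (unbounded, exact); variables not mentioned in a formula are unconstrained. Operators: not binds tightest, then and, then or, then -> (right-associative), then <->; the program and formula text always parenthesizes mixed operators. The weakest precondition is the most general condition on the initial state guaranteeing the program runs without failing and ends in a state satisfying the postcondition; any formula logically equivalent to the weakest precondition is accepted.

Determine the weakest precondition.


Working backward. After the program, the postcondition not (v - 4 != 2*v + 4) must hold; in canonical form it is not (v != -8).
Before g := 3*val + z - 4: not (v != -8)
Before v := g: not (g != -8)
Before skip: not (g != -8)
Answer: WP = not (g != -8)


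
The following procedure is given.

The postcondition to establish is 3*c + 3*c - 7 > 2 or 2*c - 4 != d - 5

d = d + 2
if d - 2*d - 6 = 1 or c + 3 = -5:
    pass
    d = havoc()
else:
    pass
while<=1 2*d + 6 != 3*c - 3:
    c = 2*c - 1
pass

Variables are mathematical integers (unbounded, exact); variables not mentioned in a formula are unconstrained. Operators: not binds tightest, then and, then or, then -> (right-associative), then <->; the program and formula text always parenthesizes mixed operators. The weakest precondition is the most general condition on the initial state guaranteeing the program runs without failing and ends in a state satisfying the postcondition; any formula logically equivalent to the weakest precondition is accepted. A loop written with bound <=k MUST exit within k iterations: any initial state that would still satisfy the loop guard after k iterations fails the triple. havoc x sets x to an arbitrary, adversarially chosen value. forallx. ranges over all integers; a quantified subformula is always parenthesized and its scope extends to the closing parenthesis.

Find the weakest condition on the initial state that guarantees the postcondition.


Working backward. After the program, the postcondition 3*c + 3*c - 7 > 2 or 2*c - 4 != d - 5 must hold; in canonical form it is 6*c > 9 or 2*c != d - 1.
Before skip: 6*c > 9 or 2*c != d - 1
Before the loop (bound <=1), unroll the exhaustion recursion (WP_0 = exit-now case; WP_j = one more guarded iteration, up to j = 1):
  WP_0: (not (2*d != 3*c - 9)) and (6*c > 9 or 2*c != d - 1)
  WP_1: (2*d != 3*c - 9 -> ((not (2*d != 6*c - 12)) and (12*c > 15 or 4*c != d + 1))) and ((not (2*d != 3*c - 9)) -> (6*c > 9 or 2*c != d - 1))
So before the loop: (2*d != 3*c - 9 -> ((not (2*d != 6*c - 12)) and (12*c > 15 or 4*c != d + 1))) and ((not (2*d != 3*c - 9)) -> (6*c > 9 or 2*c != d - 1))
Then branch requires forall d_1. ((2*d_1 != 3*c - 9 -> ((not (2*d_1 != 6*c - 12)) and (12*c > 15 or 4*c != d_1 + 1))) and ((not (2*d_1 != 3*c - 9)) -> (6*c > 9 or 2*c != d_1 - 1))); else branch requires (2*d != 3*c - 9 -> ((not (2*d != 6*c - 12)) and (12*c > 15 or 4*c != d + 1))) and ((not (2*d != 3*c - 9)) -> (6*c > 9 or 2*c != d - 1)).
Before the if: ((d = -7 or c = -8) -> (forall d_1. ((2*d_1 != 3*c - 9 -> ((not (2*d_1 != 6*c - 12)) and (12*c > 15 or 4*c != d_1 + 1))) and ((not (2*d_1 != 3*c - 9)) -> (6*c > 9 or 2*c != d_1 - 1))))) and ((not (d = -7 or c = -8)) -> ((2*d != 3*c - 9 -> ((not (2*d != 6*c - 12)) and (12*c > 15 or 4*c != d + 1))) and ((not (2*d != 3*c - 9)) -> (6*c > 9 or 2*c != d - 1))))
Before d := d + 2: ((d = -9 or c = -8) -> (forall d_1. ((2*d_1 != 3*c - 9 -> ((not (2*d_1 != 6*c - 12)) and (12*c > 15 or 4*c != d_1 + 1))) and ((not (2*d_1 != 3*c - 9)) -> (6*c > 9 or 2*c != d_1 - 1))))) and ((not (d = -9 or c = -8)) -> ((2*d != 3*c - 13 -> ((not (2*d != 6*c - 16)) and (12*c > 15 or 4*c != d + 3))) and ((not (2*d != 3*c - 13)) -> (6*c > 9 or 2*c != d + 1))))
Answer: WP = ((d = -9 or c = -8) -> (forall d_1. ((2*d_1 != 3*c - 9 -> ((not (2*d_1 != 6*c - 12)) and (12*c > 15 or 4*c != d_1 + 1))) and ((not (2*d_1 != 3*c - 9)) -> (6*c > 9 or 2*c != d_1 - 1))))) and ((not (d = -9 or c = -8)) -> ((2*d != 3*c - 13 -> ((not (2*d != 6*c - 16)) and (12*c > 15 or 4*c != d + 3))) and ((not (2*d != 3*c - 13)) -> (6*c > 9 or 2*c != d + 1))))


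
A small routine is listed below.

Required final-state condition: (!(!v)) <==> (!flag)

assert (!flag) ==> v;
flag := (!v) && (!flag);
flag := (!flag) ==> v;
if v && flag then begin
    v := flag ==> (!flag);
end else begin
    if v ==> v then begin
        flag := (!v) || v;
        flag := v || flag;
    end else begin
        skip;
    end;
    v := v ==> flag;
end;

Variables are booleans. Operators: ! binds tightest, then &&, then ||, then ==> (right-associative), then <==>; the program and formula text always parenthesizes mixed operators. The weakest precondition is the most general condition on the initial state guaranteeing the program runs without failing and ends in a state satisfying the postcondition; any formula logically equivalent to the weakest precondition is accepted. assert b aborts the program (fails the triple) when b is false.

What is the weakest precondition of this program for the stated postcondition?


Working backward. After the program, the postcondition (!(!v)) <==> (!flag) must hold; in canonical form it is v <==> (!flag).
Then branch requires (flag ==> (!flag)) <==> (!flag); else branch requires false.
Before the if: ((v && flag) ==> ((flag ==> (!flag)) <==> (!flag))) && v && flag
Before flag := (!flag) ==> v: ((v && ((!flag) ==> v)) ==> ((((!flag) ==> v) ==> (!((!flag) ==> v))) <==> (!((!flag) ==> v)))) && v && ((!flag) ==> v)
Before flag := (!v) && (!flag): ((v && ((!((!v) && (!flag))) ==> v)) ==> ((((!((!v) && (!flag))) ==> v) ==> (!((!((!v) && (!flag))) ==> v))) <==> (!((!((!v) && (!flag))) ==> v)))) && v && ((!((!v) && (!flag))) ==> v)
Before assert (!flag) ==> v: ((!flag) ==> v) && ((v && ((!((!v) && (!flag))) ==> v)) ==> ((((!((!v) && (!flag))) ==> v) ==> (!((!((!v) && (!flag))) ==> v))) <==> (!((!((!v) && (!flag))) ==> v)))) && v && ((!((!v) && (!flag))) ==> v)
Answer: WP = ((!flag) ==> v) && ((v && ((!((!v) && (!flag))) ==> v)) ==> ((((!((!v) && (!flag))) ==> v) ==> (!((!((!v) && (!flag))) ==> v))) <==> (!((!((!v) && (!flag))) ==> v)))) && v && ((!((!v) && (!flag))) ==> v)


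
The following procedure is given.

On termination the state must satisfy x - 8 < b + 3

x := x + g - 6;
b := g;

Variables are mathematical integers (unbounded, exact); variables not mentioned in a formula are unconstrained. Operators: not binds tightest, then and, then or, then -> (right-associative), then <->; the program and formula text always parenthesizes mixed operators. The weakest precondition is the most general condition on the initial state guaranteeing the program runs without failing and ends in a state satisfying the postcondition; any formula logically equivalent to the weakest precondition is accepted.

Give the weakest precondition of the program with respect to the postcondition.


Working backward. After the program, the postcondition x - 8 < b + 3 must hold; in canonical form it is x < b + 11.
Before b := g: x < g + 11
Before x := x + g - 6: x < 17
Answer: WP = x < 17


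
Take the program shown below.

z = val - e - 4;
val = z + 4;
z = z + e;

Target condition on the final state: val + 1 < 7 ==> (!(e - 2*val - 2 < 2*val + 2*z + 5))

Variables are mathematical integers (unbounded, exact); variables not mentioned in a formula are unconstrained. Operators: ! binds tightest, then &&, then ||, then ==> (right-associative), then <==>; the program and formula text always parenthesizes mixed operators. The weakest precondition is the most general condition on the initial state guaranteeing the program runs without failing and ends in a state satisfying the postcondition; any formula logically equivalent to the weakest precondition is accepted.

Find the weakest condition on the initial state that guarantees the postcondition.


Working backward. After the program, the postcondition val + 1 < 7 ==> (!(e - 2*val - 2 < 2*val + 2*z + 5)) must hold; in canonical form it is val < 6 ==> (!(e < 4*val + 2*z + 7)).
Before z := z + e: val < 6 ==> (!(e + 4*val + 2*z > -7))
Before val := z + 4: z < 2 ==> (!(e + 6*z > -23))
Before z := val - e - 4: val < e + 6 ==> (!(6*val > 5*e + 1))
Answer: WP = val < e + 6 ==> (!(6*val > 5*e + 1))


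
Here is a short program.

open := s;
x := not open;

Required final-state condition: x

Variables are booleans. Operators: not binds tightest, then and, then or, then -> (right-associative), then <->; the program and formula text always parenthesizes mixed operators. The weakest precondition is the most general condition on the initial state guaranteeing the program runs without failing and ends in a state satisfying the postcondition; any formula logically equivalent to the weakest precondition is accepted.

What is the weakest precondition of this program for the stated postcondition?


Working backward. After the program, x must hold.
Before x := not open: not open
Before open := s: not s
Answer: WP = not s


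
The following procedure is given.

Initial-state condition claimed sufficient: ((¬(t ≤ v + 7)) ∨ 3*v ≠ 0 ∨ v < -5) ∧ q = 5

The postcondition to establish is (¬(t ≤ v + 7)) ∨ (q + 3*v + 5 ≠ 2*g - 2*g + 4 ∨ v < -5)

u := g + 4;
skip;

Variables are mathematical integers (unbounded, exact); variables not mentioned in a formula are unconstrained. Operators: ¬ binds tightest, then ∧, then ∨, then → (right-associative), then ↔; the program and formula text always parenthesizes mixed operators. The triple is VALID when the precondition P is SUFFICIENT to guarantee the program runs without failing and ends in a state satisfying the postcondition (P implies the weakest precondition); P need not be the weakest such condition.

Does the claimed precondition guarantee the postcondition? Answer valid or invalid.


Working backward. After the program, the postcondition (¬(t ≤ v + 7)) ∨ (q + 3*v + 5 ≠ 2*g - 2*g + 4 ∨ v < -5) must hold; in canonical form it is (¬(t ≤ v + 7)) ∨ q + 3*v ≠ -1 ∨ v < -5.
Before skip: (¬(t ≤ v + 7)) ∨ q + 3*v ≠ -1 ∨ v < -5
Before u := g + 4: (¬(t ≤ v + 7)) ∨ q + 3*v ≠ -1 ∨ v < -5
The weakest precondition is (¬(t ≤ v + 7)) ∨ q + 3*v ≠ -1 ∨ v < -5.
Check whether ((¬(t ≤ v + 7)) ∨ 3*v ≠ 0 ∨ v < -5) ∧ q = 5 implies it.
Countermodel: at the initial state q = 5, t = 5, v = -2, the precondition holds but the weakest precondition fails.
Answer: invalid


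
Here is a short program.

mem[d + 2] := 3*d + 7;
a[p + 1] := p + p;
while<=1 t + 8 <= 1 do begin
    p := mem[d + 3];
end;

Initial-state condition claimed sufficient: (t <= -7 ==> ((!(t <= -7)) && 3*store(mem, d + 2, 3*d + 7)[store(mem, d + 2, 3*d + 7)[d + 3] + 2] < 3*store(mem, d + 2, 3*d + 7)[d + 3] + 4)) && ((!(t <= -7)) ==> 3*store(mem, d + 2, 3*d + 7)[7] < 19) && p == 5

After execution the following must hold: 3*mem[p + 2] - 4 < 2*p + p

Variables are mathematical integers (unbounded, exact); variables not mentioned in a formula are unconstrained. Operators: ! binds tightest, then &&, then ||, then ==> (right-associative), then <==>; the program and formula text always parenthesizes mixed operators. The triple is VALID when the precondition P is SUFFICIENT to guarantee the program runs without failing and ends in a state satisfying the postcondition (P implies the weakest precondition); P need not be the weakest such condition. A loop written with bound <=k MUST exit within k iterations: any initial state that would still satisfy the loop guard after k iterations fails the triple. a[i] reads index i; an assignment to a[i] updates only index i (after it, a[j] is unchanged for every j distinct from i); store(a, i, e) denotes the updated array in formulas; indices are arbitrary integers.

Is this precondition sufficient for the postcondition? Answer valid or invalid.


Working backward. After the program, the postcondition 3*mem[p + 2] - 4 < 2*p + p must hold; in canonical form it is 3*mem[p + 2] < 3*p + 4.
Before the loop (bound <=1), unroll the exhaustion recursion (WP_0 = exit-now case; WP_j = one more guarded iteration, up to j = 1):
  WP_0: (!(t <= -7)) && 3*mem[p + 2] < 3*p + 4
  WP_1: (t <= -7 ==> ((!(t <= -7)) && 3*mem[mem[d + 3] + 2] < 3*mem[d + 3] + 4)) && ((!(t <= -7)) ==> 3*mem[p + 2] < 3*p + 4)
So before the loop: (t <= -7 ==> ((!(t <= -7)) && 3*mem[mem[d + 3] + 2] < 3*mem[d + 3] + 4)) && ((!(t <= -7)) ==> 3*mem[p + 2] < 3*p + 4)
Before a[p + 1] := p + p: (t <= -7 ==> ((!(t <= -7)) && 3*mem[mem[d + 3] + 2] < 3*mem[d + 3] + 4)) && ((!(t <= -7)) ==> 3*mem[p + 2] < 3*p + 4)
Before mem[d + 2] := 3*d + 7: (t <= -7 ==> ((!(t <= -7)) && 3*store(mem, d + 2, 3*d + 7)[store(mem, d + 2, 3*d + 7)[d + 3] + 2] < 3*store(mem, d + 2, 3*d + 7)[d + 3] + 4)) && ((!(t <= -7)) ==> 3*store(mem, d + 2, 3*d + 7)[p + 2] < 3*p + 4)
The weakest precondition is (t <= -7 ==> ((!(t <= -7)) && 3*store(mem, d + 2, 3*d + 7)[store(mem, d + 2, 3*d + 7)[d + 3] + 2] < 3*store(mem, d + 2, 3*d + 7)[d + 3] + 4)) && ((!(t <= -7)) ==> 3*store(mem, d + 2, 3*d + 7)[p + 2] < 3*p + 4).
Check whether (t <= -7 ==> ((!(t <= -7)) && 3*store(mem, d + 2, 3*d + 7)[store(mem, d + 2, 3*d + 7)[d + 3] + 2] < 3*store(mem, d + 2, 3*d + 7)[d + 3] + 4)) && ((!(t <= -7)) ==> 3*store(mem, d + 2, 3*d + 7)[7] < 19) && p == 5 implies it.
Every state satisfying the precondition satisfies the weakest precondition: the implication holds.
Answer: valid
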